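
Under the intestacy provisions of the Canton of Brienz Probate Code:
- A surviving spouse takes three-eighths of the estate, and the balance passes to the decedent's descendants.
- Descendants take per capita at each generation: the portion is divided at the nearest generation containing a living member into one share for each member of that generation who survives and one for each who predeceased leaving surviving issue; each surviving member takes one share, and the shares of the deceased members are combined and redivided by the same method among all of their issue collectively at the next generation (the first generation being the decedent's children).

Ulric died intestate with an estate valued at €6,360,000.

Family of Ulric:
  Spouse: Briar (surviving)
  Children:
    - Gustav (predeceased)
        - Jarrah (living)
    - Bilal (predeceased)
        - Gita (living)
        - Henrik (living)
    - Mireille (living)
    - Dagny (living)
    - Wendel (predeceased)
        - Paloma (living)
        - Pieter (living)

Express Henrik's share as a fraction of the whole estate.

Henrik receives 3/40 of the estate.

Briar takes three-eighths of €6,360,000 = €2,385,000. The remaining €3,975,000 passes to the descendants.
The descendants' portion (€3,975,000) is divided at the children's generation into 5 shares of €795,000. Mireille and Dagny each take €795,000. The 3 shares of the deceased (Gustav, Bilal, and Wendel) are combined into a pool of €2,385,000.
That pool (€2,385,000) is divided at the grandchildren's generation equally among Jarrah, Gita, Henrik, Paloma, and Pieter: €477,000 each.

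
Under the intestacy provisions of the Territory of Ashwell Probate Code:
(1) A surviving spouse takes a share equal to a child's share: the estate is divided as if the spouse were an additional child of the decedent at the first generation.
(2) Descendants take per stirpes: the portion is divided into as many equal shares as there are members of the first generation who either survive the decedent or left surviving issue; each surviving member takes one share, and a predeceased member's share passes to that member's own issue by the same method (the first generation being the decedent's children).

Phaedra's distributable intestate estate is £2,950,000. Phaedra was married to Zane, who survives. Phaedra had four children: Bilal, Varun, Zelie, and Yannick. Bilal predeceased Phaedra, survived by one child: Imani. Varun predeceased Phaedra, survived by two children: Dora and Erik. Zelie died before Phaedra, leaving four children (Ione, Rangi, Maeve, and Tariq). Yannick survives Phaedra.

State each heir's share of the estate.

The spouse counts as an additional share at the children's level, so there are 5 primary shares of £590,000. Zane takes one such share (£590,000).
The children's combined portion (£2,360,000) is divided into 4 shares of £590,000: Yannick takes £590,000; Bilal's £590,000 share passes to Bilal's issue; Varun's £590,000 share passes to Varun's issue; Zelie's £590,000 share passes to Zelie's issue.
Bilal's share (£590,000) passes entirely to Imani.
Varun's share (£590,000) is divided into 2 shares of £295,000: Dora and Erik each take £295,000.
Zelie's share (£590,000) is divided into 4 shares of £147,500: Ione, Rangi, Maeve, and Tariq each take £147,500.

Zane: £590,000; Imani: £590,000; Dora: £295,000; Erik: £295,000; Ione: £147,500; Rangi: £147,500; Maeve: £147,500; Tariq: £147,500; Yannick: £590,000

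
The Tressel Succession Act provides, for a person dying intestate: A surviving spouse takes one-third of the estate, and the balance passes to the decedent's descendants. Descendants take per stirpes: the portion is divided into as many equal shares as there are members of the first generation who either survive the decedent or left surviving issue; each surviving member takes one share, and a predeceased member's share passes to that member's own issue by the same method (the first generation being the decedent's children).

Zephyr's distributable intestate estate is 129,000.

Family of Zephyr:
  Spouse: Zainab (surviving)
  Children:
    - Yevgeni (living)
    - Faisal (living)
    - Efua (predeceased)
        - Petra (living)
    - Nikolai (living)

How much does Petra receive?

Zainab takes one-third of 129,000 = 43,000. The remaining 86,000 passes to the descendants.
The descendants' portion (86,000) is divided into 4 shares of 21,500: Yevgeni, Faisal, and Nikolai each take 21,500; Efua's 21,500 share passes to Efua's issue.
Efua's share (21,500) passes entirely to Petra.

Petra receives 21,500.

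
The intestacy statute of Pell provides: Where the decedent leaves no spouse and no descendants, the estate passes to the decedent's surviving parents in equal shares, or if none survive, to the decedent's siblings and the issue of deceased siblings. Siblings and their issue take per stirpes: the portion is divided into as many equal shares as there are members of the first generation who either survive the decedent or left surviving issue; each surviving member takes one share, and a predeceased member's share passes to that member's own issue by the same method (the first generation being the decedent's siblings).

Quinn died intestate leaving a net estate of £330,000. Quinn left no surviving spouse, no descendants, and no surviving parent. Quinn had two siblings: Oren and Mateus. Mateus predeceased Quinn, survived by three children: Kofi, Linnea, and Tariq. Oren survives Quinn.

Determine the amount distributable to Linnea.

Linnea receives £55,000.

The entire £330,000 passes to the siblings and their issue.
That amount (£330,000) is divided into 2 shares of £165,000: Oren takes £165,000; Mateus's £165,000 share passes to Mateus's issue.
Mateus's share (£165,000) is divided into 3 shares of £55,000: Kofi, Linnea, and Tariq each take £55,000.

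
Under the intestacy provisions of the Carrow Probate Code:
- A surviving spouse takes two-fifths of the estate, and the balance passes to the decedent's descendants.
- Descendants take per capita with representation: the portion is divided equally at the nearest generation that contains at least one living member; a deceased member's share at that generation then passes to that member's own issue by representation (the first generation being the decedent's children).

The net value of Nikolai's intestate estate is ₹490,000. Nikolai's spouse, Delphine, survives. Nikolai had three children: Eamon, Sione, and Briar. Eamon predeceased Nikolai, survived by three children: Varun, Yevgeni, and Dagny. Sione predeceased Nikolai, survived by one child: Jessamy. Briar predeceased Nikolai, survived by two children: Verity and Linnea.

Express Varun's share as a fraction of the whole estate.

Delphine takes two-fifths of ₹490,000 = ₹196,000. The remaining ₹294,000 passes to the descendants.
No child survives, so the initial division is made at the grandchildren's generation.
The descendants' portion (₹294,000) is divided into 6 shares of ₹49,000: Varun, Yevgeni, Dagny, Jessamy, Verity, and Linnea each take ₹49,000.

Varun receives 1/10 of the estate.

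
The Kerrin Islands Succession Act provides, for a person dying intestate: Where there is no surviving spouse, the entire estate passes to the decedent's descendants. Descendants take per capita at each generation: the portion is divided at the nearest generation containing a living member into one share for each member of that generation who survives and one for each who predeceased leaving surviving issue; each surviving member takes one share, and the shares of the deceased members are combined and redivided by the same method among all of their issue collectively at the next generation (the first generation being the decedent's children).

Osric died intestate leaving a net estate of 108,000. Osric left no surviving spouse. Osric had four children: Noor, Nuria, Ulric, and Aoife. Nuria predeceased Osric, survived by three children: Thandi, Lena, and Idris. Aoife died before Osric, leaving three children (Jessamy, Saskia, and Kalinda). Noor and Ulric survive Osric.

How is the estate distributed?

The entire 108,000 passes to the descendants.
That amount (108,000) is divided at the children's generation into 4 shares of 27,000. Noor and Ulric each take 27,000. The 2 shares of the deceased (Nuria and Aoife) are combined into a pool of 54,000.
That pool (54,000) is divided at the grandchildren's generation equally among Thandi, Lena, Idris, Jessamy, Saskia, and Kalinda: 9,000 each.

Noor: 27,000; Thandi: 9,000; Lena: 9,000; Idris: 9,000; Ulric: 27,000; Jessamy: 9,000; Saskia: 9,000; Kalinda: 9,000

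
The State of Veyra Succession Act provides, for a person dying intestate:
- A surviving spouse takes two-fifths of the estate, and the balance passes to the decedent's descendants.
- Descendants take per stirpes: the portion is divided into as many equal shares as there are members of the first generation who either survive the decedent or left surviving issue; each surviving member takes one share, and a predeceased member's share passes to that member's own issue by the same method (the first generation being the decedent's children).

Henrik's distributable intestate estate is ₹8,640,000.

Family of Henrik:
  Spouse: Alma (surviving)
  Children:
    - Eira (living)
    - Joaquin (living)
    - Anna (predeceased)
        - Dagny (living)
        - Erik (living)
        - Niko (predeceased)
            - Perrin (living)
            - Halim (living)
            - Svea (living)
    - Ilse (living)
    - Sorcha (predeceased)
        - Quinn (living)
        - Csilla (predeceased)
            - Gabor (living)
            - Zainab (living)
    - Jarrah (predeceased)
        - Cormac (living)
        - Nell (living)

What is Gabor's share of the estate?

Alma takes two-fifths of ₹8,640,000 = ₹3,456,000. The remaining ₹5,184,000 passes to the descendants.
The descendants' portion (₹5,184,000) is divided into 6 shares of ₹864,000: Eira, Joaquin, and Ilse each take ₹864,000; Anna's ₹864,000 share passes to Anna's issue; Sorcha's ₹864,000 share passes to Sorcha's issue; Jarrah's ₹864,000 share passes to Jarrah's issue.
Anna's share (₹864,000) is divided into 3 shares of ₹288,000: Dagny and Erik each take ₹288,000; Niko's ₹288,000 share passes to Niko's issue.
Niko's share (₹288,000) is divided into 3 shares of ₹96,000: Perrin, Halim, and Svea each take ₹96,000.
Sorcha's share (₹864,000) is divided into 2 shares of ₹432,000: Quinn takes ₹432,000; Csilla's ₹432,000 share passes to Csilla's issue.
Csilla's share (₹432,000) is divided into 2 shares of ₹216,000: Gabor and Zainab each take ₹216,000.
Jarrah's share (₹864,000) is divided into 2 shares of ₹432,000: Cormac and Nell each take ₹432,000.

Gabor receives ₹216,000.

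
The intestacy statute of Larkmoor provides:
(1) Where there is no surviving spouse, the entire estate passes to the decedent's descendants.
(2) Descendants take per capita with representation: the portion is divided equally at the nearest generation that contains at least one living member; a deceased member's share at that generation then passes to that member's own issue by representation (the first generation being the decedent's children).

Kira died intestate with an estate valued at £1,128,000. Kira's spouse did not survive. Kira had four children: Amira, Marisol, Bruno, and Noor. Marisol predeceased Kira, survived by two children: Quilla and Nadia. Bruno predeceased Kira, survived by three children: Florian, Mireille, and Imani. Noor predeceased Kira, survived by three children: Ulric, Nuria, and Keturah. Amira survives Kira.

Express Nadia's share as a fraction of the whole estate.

The entire £1,128,000 passes to the descendants.
That amount (£1,128,000) is divided into 4 shares of £282,000: Amira takes £282,000; Marisol's £282,000 share passes to Marisol's issue; Bruno's £282,000 share passes to Bruno's issue; Noor's £282,000 share passes to Noor's issue.
Marisol's share (£282,000) is divided into 2 shares of £141,000: Quilla and Nadia each take £141,000.
Bruno's share (£282,000) is divided into 3 shares of £94,000: Florian, Mireille, and Imani each take £94,000.
Noor's share (£282,000) is divided into 3 shares of £94,000: Ulric, Nuria, and Keturah each take £94,000.

Nadia receives 1/8 of the estate.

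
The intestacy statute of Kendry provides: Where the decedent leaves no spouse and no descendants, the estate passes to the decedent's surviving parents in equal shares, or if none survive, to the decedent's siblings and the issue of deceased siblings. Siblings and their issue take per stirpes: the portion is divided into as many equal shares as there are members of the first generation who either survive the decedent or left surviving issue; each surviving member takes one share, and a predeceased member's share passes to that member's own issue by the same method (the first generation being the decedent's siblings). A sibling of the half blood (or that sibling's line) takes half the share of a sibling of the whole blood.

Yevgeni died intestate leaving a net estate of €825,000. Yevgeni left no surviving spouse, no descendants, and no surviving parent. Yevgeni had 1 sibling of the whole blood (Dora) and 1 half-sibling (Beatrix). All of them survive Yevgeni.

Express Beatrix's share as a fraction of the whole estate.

Beatrix receives 1/3 of the estate.

The entire €825,000 passes to the siblings and their issue.
Counting each half-blood sibling's line as half a unit, there are 3/2 units in €825,000, so one unit is €550,000. Whole-blood lines (Dora) take €550,000 each; half-blood lines (Beatrix) take €275,000 each.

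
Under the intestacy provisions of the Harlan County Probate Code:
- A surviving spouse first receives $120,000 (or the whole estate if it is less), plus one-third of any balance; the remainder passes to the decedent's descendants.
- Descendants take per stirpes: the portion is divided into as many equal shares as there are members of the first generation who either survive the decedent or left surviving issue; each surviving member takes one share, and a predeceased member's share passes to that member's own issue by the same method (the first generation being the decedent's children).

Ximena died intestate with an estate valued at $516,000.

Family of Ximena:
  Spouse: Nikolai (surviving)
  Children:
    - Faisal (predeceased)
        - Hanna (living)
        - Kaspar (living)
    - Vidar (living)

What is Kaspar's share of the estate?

Kaspar receives $66,000.

Nikolai first takes $120,000, leaving a balance of $396,000. Nikolai then takes one-third of the balance ($132,000), for a total of $252,000. The remaining $264,000 passes to the descendants.
The descendants' portion ($264,000) is divided into 2 shares of $132,000: Vidar takes $132,000; Faisal's $132,000 share passes to Faisal's issue.
Faisal's share ($132,000) is divided into 2 shares of $66,000: Hanna and Kaspar each take $66,000.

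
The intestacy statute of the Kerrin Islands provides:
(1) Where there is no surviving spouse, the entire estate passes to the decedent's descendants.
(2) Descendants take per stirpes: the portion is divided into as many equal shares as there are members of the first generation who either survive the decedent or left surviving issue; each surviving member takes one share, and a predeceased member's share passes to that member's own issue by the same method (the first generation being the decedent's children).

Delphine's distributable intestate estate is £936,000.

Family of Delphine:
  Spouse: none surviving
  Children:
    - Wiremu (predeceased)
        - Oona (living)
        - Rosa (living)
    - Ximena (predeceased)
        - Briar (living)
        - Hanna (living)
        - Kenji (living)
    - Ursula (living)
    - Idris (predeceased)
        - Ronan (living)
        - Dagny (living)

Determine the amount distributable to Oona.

The entire £936,000 passes to the descendants.
That amount (£936,000) is divided into 4 shares of £234,000: Ursula takes £234,000; Wiremu's £234,000 share passes to Wiremu's issue; Ximena's £234,000 share passes to Ximena's issue; Idris's £234,000 share passes to Idris's issue.
Wiremu's share (£234,000) is divided into 2 shares of £117,000: Oona and Rosa each take £117,000.
Ximena's share (£234,000) is divided into 3 shares of £78,000: Briar, Hanna, and Kenji each take £78,000.
Idris's share (£234,000) is divided into 2 shares of £117,000: Ronan and Dagny each take £117,000.

Oona receives £117,000.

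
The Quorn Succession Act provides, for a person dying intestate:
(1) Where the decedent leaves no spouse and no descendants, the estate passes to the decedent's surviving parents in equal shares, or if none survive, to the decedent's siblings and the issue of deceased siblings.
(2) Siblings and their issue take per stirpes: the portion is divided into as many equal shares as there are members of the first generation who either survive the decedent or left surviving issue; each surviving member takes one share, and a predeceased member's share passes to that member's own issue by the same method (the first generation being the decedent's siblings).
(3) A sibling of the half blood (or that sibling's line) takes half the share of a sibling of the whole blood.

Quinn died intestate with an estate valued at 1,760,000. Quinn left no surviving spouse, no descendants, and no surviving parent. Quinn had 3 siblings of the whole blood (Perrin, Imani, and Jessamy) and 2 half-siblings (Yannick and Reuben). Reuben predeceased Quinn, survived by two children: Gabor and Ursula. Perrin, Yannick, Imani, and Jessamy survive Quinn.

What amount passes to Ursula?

Ursula receives 110,000.

The entire 1,760,000 passes to the siblings and their issue.
Counting each half-blood sibling's line as half a unit, there are 4 units in 1,760,000, so one unit is 440,000. Whole-blood lines (Perrin, Imani, and Jessamy) take 440,000 each; half-blood lines (Yannick and Reuben) take 220,000 each.
Reuben's share (220,000) is divided into 2 shares of 110,000: Gabor and Ursula each take 110,000.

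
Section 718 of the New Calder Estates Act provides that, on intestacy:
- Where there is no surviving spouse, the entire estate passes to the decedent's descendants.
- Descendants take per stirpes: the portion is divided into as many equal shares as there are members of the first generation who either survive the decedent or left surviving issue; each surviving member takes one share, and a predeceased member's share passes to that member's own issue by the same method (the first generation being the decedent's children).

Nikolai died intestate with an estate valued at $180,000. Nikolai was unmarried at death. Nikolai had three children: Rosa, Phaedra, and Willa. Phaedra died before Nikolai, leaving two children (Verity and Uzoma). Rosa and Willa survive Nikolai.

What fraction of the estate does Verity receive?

Verity receives 1/6 of the estate.

The entire $180,000 passes to the descendants.
That amount ($180,000) is divided into 3 shares of $60,000: Rosa and Willa each take $60,000; Phaedra's $60,000 share passes to Phaedra's issue.
Phaedra's share ($60,000) is divided into 2 shares of $30,000: Verity and Uzoma each take $30,000.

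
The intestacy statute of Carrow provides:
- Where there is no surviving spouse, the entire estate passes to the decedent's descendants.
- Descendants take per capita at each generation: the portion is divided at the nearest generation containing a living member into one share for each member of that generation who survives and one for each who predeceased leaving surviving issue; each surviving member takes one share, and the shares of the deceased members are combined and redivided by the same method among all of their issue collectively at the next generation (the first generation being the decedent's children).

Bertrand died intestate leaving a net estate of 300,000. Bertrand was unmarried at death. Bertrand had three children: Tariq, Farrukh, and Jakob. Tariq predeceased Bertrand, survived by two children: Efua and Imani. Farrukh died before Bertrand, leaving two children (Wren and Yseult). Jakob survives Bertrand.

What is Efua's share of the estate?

Efua receives 50,000.

The entire 300,000 passes to the descendants.
That amount (300,000) is divided at the children's generation into 3 shares of 100,000. Jakob takes 100,000. The 2 shares of the deceased (Tariq and Farrukh) are combined into a pool of 200,000.
That pool (200,000) is divided at the grandchildren's generation equally among Efua, Imani, Wren, and Yseult: 50,000 each.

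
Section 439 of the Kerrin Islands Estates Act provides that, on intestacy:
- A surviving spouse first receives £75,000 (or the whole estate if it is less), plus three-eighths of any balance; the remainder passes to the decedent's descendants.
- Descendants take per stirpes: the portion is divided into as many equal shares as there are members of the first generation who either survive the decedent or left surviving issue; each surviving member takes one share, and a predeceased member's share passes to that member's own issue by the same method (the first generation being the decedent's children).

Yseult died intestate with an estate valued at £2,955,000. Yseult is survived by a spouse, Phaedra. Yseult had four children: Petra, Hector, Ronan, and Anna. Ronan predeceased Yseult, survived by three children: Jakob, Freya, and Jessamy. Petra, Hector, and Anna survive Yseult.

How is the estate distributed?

Phaedra: £1,155,000; Petra: £450,000; Hector: £450,000; Jakob: £150,000; Freya: £150,000; Jessamy: £150,000; Anna: £450,000

Phaedra first takes £75,000, leaving a balance of £2,880,000. Phaedra then takes three-eighths of the balance (£1,080,000), for a total of £1,155,000. The remaining £1,800,000 passes to the descendants.
The descendants' portion (£1,800,000) is divided into 4 shares of £450,000: Petra, Hector, and Anna each take £450,000; Ronan's £450,000 share passes to Ronan's issue.
Ronan's share (£450,000) is divided into 3 shares of £150,000: Jakob, Freya, and Jessamy each take £150,000.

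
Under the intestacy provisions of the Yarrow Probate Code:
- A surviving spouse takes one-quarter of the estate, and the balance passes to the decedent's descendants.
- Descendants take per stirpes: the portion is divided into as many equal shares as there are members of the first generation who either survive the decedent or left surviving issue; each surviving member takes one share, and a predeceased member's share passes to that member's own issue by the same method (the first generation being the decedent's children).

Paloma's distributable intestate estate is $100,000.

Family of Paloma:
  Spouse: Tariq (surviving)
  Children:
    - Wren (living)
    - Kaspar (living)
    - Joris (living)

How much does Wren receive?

Tariq takes one-quarter of $100,000 = $25,000. The remaining $75,000 passes to the descendants.
The descendants' portion ($75,000) is divided into 3 shares of $25,000: Wren, Kaspar, and Joris each take $25,000.

Wren receives $25,000.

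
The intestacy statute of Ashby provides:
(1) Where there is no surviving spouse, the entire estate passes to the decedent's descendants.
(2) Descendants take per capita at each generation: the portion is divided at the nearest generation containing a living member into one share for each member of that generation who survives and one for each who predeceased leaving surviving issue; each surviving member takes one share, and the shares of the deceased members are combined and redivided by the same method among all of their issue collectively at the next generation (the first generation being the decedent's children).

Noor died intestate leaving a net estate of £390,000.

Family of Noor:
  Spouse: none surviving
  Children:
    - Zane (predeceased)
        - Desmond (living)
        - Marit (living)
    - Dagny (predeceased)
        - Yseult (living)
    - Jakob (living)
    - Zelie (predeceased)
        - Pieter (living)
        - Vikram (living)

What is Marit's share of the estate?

The entire £390,000 passes to the descendants.
That amount (£390,000) is divided at the children's generation into 4 shares of £97,500. Jakob takes £97,500. The 3 shares of the deceased (Zane, Dagny, and Zelie) are combined into a pool of £292,500.
That pool (£292,500) is divided at the grandchildren's generation equally among Desmond, Marit, Yseult, Pieter, and Vikram: £58,500 each.

Marit receives £58,500.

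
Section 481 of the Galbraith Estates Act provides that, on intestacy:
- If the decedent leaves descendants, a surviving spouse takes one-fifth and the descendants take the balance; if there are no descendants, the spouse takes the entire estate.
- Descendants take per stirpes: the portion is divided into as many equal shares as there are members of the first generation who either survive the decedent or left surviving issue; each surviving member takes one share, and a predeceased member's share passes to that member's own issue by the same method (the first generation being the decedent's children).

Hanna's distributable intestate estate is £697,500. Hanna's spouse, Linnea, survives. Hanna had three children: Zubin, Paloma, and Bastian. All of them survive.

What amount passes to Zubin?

Zubin receives £186,000.

Linnea takes one-fifth of £697,500 = £139,500. The remaining £558,000 passes to the descendants.
The descendants' portion (£558,000) is divided into 3 shares of £186,000: Zubin, Paloma, and Bastian each take £186,000.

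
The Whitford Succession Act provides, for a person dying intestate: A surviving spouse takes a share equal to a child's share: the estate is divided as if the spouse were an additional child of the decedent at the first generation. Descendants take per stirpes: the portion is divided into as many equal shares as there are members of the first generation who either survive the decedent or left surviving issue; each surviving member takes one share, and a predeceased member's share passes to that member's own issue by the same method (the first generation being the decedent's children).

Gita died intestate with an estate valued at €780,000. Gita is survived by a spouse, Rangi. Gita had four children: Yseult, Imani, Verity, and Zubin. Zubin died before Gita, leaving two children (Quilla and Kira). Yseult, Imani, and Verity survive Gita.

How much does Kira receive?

Kira receives €78,000.

The spouse counts as an additional share at the children's level, so there are 5 primary shares of €156,000. Rangi takes one such share (€156,000).
The children's combined portion (€624,000) is divided into 4 shares of €156,000: Yseult, Imani, and Verity each take €156,000; Zubin's €156,000 share passes to Zubin's issue.
Zubin's share (€156,000) is divided into 2 shares of €78,000: Quilla and Kira each take €78,000.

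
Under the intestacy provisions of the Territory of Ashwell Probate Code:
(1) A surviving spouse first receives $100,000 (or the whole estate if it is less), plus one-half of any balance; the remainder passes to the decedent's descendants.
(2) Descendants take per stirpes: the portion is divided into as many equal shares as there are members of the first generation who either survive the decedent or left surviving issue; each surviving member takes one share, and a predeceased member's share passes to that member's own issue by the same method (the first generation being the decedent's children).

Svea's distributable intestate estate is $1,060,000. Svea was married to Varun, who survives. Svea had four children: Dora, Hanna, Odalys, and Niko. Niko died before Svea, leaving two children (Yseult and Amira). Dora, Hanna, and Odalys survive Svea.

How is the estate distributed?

Varun first takes $100,000, leaving a balance of $960,000. Varun then takes one-half of the balance ($480,000), for a total of $580,000. The remaining $480,000 passes to the descendants.
The descendants' portion ($480,000) is divided into 4 shares of $120,000: Dora, Hanna, and Odalys each take $120,000; Niko's $120,000 share passes to Niko's issue.
Niko's share ($120,000) is divided into 2 shares of $60,000: Yseult and Amira each take $60,000.

Varun: $580,000; Dora: $120,000; Hanna: $120,000; Odalys: $120,000; Yseult: $60,000; Amira: $60,000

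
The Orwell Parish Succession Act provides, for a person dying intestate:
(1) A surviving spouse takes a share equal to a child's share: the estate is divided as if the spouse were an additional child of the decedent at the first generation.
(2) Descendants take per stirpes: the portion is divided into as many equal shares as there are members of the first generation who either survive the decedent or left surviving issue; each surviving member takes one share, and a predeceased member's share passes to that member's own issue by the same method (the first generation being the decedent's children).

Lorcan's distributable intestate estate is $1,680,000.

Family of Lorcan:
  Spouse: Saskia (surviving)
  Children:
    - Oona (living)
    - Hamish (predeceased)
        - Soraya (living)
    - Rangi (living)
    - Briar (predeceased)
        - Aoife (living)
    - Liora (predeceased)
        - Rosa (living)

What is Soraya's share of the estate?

Soraya receives $280,000.

The spouse counts as an additional share at the children's level, so there are 6 primary shares of $280,000. Saskia takes one such share ($280,000).
The children's combined portion ($1,400,000) is divided into 5 shares of $280,000: Oona and Rangi each take $280,000; Hamish's $280,000 share passes to Hamish's issue; Briar's $280,000 share passes to Briar's issue; Liora's $280,000 share passes to Liora's issue.
Hamish's share ($280,000) passes entirely to Soraya.
Briar's share ($280,000) passes entirely to Aoife.
Liora's share ($280,000) passes entirely to Rosa.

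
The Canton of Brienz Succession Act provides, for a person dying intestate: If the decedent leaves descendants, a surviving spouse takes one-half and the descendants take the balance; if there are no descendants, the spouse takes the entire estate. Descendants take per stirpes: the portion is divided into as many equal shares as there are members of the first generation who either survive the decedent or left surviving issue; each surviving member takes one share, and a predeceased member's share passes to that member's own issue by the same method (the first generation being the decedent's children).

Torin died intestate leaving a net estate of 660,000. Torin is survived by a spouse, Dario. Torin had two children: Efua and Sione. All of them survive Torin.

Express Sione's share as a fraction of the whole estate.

Sione receives 1/4 of the estate.

Dario takes one-half of 660,000 = 330,000. The remaining 330,000 passes to the descendants.
The descendants' portion (330,000) is divided into 2 shares of 165,000: Efua and Sione each take 165,000.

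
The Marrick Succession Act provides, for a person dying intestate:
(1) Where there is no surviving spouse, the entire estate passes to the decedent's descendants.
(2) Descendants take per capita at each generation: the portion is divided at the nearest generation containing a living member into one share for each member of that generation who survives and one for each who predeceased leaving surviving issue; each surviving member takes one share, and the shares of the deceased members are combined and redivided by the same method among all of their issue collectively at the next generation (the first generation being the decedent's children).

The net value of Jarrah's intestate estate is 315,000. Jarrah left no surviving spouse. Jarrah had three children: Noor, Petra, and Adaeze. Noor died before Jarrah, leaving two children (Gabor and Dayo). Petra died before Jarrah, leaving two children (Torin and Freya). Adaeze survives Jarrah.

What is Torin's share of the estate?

Torin receives 52,500.

The entire 315,000 passes to the descendants.
That amount (315,000) is divided at the children's generation into 3 shares of 105,000. Adaeze takes 105,000. The 2 shares of the deceased (Noor and Petra) are combined into a pool of 210,000.
That pool (210,000) is divided at the grandchildren's generation equally among Gabor, Dayo, Torin, and Freya: 52,500 each.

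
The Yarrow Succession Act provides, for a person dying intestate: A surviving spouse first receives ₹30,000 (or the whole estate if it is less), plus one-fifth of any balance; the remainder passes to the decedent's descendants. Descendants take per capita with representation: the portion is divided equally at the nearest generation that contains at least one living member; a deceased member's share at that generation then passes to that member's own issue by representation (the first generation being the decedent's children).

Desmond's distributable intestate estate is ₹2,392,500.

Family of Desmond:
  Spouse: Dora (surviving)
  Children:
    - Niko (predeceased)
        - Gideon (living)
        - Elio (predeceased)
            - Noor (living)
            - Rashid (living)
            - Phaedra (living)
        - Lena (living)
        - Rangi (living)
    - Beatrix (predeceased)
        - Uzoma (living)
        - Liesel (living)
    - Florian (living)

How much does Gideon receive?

Gideon receives ₹157,500.

Dora first takes ₹30,000, leaving a balance of ₹2,362,500. Dora then takes one-fifth of the balance (₹472,500), for a total of ₹502,500. The remaining ₹1,890,000 passes to the descendants.
The descendants' portion (₹1,890,000) is divided into 3 shares of ₹630,000: Florian takes ₹630,000; Niko's ₹630,000 share passes to Niko's issue; Beatrix's ₹630,000 share passes to Beatrix's issue.
Niko's share (₹630,000) is divided into 4 shares of ₹157,500: Gideon, Lena, and Rangi each take ₹157,500; Elio's ₹157,500 share passes to Elio's issue.
Elio's share (₹157,500) is divided into 3 shares of ₹52,500: Noor, Rashid, and Phaedra each take ₹52,500.
Beatrix's share (₹630,000) is divided into 2 shares of ₹315,000: Uzoma and Liesel each take ₹315,000.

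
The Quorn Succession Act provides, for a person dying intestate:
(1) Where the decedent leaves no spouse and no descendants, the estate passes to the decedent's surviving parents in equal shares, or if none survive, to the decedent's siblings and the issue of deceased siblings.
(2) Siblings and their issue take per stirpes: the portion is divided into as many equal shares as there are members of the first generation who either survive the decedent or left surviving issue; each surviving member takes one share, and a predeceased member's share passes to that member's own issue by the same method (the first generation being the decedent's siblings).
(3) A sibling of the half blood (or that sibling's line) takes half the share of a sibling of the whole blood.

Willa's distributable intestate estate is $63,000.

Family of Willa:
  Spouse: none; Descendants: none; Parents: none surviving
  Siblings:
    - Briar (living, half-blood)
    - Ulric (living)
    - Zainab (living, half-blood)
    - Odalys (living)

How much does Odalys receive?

The entire $63,000 passes to the siblings and their issue.
Counting each half-blood sibling's line as half a unit, there are 3 units in $63,000, so one unit is $21,000. Whole-blood lines (Ulric and Odalys) take $21,000 each; half-blood lines (Briar and Zainab) take $10,500 each.

Odalys receives $21,000.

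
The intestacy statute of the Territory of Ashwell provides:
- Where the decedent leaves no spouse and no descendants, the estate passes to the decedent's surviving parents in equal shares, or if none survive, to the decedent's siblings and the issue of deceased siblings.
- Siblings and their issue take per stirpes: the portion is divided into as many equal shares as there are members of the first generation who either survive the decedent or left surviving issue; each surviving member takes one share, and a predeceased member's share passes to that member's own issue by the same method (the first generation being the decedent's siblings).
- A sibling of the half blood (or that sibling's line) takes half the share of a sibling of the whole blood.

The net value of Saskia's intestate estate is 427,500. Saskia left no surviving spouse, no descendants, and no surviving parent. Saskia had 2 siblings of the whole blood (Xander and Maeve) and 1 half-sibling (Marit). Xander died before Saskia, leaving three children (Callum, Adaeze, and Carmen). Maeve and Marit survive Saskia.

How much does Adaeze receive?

The entire 427,500 passes to the siblings and their issue.
Counting each half-blood sibling's line as half a unit, there are 5/2 units in 427,500, so one unit is 171,000. Whole-blood lines (Xander and Maeve) take 171,000 each; half-blood lines (Marit) take 85,500 each.
Xander's share (171,000) is divided into 3 shares of 57,000: Callum, Adaeze, and Carmen each take 57,000.

Adaeze receives 57,000.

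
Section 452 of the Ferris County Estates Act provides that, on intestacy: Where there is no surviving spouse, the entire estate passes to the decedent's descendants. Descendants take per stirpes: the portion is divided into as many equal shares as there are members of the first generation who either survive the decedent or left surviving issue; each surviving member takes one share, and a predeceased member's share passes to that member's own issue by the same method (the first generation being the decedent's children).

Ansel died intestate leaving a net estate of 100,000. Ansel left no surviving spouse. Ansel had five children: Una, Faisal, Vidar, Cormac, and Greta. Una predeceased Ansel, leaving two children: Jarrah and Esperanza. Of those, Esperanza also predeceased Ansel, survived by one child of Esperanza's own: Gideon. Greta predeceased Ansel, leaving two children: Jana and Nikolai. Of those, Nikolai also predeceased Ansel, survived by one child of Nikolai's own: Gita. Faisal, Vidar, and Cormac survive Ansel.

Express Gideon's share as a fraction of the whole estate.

Gideon receives 1/10 of the estate.

The entire 100,000 passes to the descendants.
That amount (100,000) is divided into 5 shares of 20,000: Faisal, Vidar, and Cormac each take 20,000; Una's 20,000 share passes to Una's issue; Greta's 20,000 share passes to Greta's issue.
Una's share (20,000) is divided into 2 shares of 10,000: Jarrah takes 10,000; Esperanza's 10,000 share passes to Esperanza's issue.
Esperanza's share (10,000) passes entirely to Gideon.
Greta's share (20,000) is divided into 2 shares of 10,000: Jana takes 10,000; Nikolai's 10,000 share passes to Nikolai's issue.
Nikolai's share (10,000) passes entirely to Gita.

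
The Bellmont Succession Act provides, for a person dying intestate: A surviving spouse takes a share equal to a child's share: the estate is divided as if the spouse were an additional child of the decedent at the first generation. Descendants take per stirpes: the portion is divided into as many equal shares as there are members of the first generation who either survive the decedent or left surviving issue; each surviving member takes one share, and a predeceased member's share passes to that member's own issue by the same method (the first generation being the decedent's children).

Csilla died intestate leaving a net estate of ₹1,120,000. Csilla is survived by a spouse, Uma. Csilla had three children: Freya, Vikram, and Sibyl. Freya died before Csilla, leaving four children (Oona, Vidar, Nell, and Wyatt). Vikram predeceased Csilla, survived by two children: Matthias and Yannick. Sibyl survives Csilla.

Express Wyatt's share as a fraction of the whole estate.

The spouse counts as an additional share at the children's level, so there are 4 primary shares of ₹280,000. Uma takes one such share (₹280,000).
The children's combined portion (₹840,000) is divided into 3 shares of ₹280,000: Sibyl takes ₹280,000; Freya's ₹280,000 share passes to Freya's issue; Vikram's ₹280,000 share passes to Vikram's issue.
Freya's share (₹280,000) is divided into 4 shares of ₹70,000: Oona, Vidar, Nell, and Wyatt each take ₹70,000.
Vikram's share (₹280,000) is divided into 2 shares of ₹140,000: Matthias and Yannick each take ₹140,000.

Wyatt receives 1/16 of the estate.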